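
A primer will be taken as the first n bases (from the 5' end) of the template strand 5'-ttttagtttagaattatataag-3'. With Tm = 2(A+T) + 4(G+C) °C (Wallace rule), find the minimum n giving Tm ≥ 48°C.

n = 22

First 21 bases: TTTTAGTTTAGAATTATATAA → Tm = 46°C (< 48°C)
First 22 bases: TTTTAGTTTAGAATTATATAAG → Tm = 50°C (≥ 48°C)
Each additional base adds 2°C (A/T) or 4°C (G/C), so Tm is non-decreasing in n; n = 22 is the first length to reach 48°C.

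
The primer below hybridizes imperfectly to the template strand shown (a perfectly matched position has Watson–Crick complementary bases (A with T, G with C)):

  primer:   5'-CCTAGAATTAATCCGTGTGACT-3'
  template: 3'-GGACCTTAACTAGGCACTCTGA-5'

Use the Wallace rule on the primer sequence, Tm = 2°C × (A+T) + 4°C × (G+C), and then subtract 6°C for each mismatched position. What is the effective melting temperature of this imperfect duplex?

Primer base counts: A=6, T=7, G=4, C=5 → A+T=13, G+C=9
Perfect-match Tm = 2(13) + 4(9) = 26 + 36 = 62°C
Mismatches (positions where the bases are not complementary): 3 (at positions 4, 10, 18)
Effective Tm = 62 − 3×6 = 62 − 18 = 44°C

44°C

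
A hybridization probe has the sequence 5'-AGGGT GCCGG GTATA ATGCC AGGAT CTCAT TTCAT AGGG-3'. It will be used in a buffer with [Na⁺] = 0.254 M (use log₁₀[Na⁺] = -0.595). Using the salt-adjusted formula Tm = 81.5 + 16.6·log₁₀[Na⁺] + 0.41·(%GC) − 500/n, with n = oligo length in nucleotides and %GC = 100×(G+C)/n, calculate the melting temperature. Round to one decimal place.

79.8°C

Length n = 39. C=7, G=13, A=9, T=10
G+C = 20, so %GC = 20/39 × 100 = 51.282%
Salt term: 16.6 × (-0.595) = -9.877
GC term: 0.41 × 51.282 = 21.026; length term: −500/39 = −12.821
Tm = 81.5 + (-9.877) + 21.026 − 12.821 = 79.828 → 79.8°C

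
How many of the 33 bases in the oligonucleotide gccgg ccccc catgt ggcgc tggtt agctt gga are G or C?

Counting bases: A=3, T=7, G=12, C=11
G+C = 12 + 11 = 23

23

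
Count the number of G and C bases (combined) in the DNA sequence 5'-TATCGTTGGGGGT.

7

Base counts: T=5, G=6, A=1, C=1
G+C = 6 + 1 = 7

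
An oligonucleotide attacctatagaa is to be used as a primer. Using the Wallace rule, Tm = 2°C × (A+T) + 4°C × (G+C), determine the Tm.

G=1, C=2, A=6, T=4
AT pairs contribute 10, GC pairs contribute 3.
Tm = 4·3 + 2·10 = 12 + 20 = 32°C

32°C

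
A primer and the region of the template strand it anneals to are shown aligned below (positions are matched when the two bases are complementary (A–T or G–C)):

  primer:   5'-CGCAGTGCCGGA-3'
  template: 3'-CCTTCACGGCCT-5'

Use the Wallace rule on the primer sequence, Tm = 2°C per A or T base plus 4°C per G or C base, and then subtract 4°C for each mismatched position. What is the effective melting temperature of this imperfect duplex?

Primer base counts: A=2, T=1, G=5, C=4 → A+T=3, G+C=9
Perfect-match Tm = 2(3) + 4(9) = 6 + 36 = 42°C
Mismatches (positions where the bases are not complementary): 2 (at positions 1, 3)
Effective Tm = 42 − 2×4 = 42 − 8 = 34°C

34°C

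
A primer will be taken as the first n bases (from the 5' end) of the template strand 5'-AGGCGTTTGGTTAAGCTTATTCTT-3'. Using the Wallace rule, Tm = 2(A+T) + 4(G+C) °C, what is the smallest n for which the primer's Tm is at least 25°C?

First 8 bases: AGGCGTTT → Tm = 24°C (< 25°C)
First 9 bases: AGGCGTTTG → Tm = 28°C (≥ 25°C)
Each additional base adds 2°C (A/T) or 4°C (G/C), so Tm is non-decreasing in n; n = 9 is the first length to reach 25°C.

n = 9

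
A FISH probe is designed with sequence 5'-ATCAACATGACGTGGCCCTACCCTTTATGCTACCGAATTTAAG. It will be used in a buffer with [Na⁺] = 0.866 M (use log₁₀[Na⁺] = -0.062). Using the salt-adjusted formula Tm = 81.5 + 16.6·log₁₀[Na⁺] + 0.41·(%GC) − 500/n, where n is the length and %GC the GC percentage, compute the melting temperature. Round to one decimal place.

87.0°C

Length n = 43. Base counts: G=7, A=12, T=12, C=12
G+C = 19, so %GC = 19/43 × 100 = 44.186%
Salt term: 16.6 × (-0.062) = -1.029
GC term: 0.41 × 44.186 = 18.116; length term: −500/43 = −11.628
Tm = 81.5 + (-1.029) + 18.116 − 11.628 = 86.959 → 87.0°C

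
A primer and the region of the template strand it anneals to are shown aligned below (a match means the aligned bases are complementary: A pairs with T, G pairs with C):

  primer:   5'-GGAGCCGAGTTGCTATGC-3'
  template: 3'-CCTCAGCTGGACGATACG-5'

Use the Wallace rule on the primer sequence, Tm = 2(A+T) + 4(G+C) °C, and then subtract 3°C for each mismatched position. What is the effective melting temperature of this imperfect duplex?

Primer base counts: A=3, T=4, G=7, C=4 → A+T=7, G+C=11
Perfect-match Tm = 2(7) + 4(11) = 14 + 44 = 58°C
Mismatches (positions where the bases are not complementary): 3 (at positions 5, 9, 10)
Effective Tm = 58 − 3×3 = 58 − 9 = 49°C

49°C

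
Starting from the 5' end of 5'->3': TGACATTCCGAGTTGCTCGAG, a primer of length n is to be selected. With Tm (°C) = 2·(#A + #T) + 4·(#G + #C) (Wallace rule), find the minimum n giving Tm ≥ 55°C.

First 18 bases: TGACATTCCGAGTTGCTC → Tm = 54°C (< 55°C)
First 19 bases: TGACATTCCGAGTTGCTCG → Tm = 58°C (≥ 55°C)
Each additional base adds 2°C (A/T) or 4°C (G/C), so Tm is non-decreasing in n; n = 19 is the first length to reach 55°C.

n = 19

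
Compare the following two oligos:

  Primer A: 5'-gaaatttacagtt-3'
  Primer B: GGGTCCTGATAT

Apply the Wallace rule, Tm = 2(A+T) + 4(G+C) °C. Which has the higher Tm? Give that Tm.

Primer A: A+T=10, G+C=3 → Tm = 2(10)+4(3) = 32°C
Primer B: A+T=6, G+C=6 → Tm = 2(6)+4(6) = 36°C
32°C vs 36°C → primer B is higher.

Primer B, 36°C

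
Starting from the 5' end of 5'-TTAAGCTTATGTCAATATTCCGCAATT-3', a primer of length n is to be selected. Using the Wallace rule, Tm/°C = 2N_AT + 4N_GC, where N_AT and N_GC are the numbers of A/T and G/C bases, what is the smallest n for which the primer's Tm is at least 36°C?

First 13 bases: TTAAGCTTATGTC → Tm = 34°C (< 36°C)
First 14 bases: TTAAGCTTATGTCA → Tm = 36°C (≥ 36°C)
Each additional base adds 2°C (A/T) or 4°C (G/C), so Tm is non-decreasing in n; n = 14 is the first length to reach 36°C.

n = 14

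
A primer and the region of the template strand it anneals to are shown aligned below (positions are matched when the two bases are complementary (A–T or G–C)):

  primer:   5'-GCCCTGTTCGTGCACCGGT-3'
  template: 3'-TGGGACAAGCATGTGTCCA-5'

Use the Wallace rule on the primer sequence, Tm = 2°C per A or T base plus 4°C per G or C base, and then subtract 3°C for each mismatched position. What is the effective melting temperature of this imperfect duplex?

55°C

Primer base counts: A=1, T=5, G=6, C=7 → A+T=6, G+C=13
Perfect-match Tm = 2(6) + 4(13) = 12 + 52 = 64°C
Mismatches (positions where the bases are not complementary): 3 (at positions 1, 12, 16)
Effective Tm = 64 − 3×3 = 64 − 9 = 55°C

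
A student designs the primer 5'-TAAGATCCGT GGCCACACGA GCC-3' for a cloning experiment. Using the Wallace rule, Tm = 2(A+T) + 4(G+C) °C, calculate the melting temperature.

G=6, T=3, C=8, A=6
A+T = 9, G+C = 14
Tm = 2×9 + 4×14 = 74°C

74°C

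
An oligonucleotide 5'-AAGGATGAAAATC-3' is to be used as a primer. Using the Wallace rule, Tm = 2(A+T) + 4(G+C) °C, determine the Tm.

Base counts: A=7, C=1, G=3, T=2
So N_AT = 9 and N_GC = 4.
Tm = 2×9 + 4×4 = 34°C

34°C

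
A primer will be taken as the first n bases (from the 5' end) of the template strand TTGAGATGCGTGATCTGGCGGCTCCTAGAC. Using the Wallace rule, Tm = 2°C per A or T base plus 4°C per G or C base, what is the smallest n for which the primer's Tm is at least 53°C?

First 17 bases: TTGAGATGCGTGATCTG → Tm = 50°C (< 53°C)
First 18 bases: TTGAGATGCGTGATCTGG → Tm = 54°C (≥ 53°C)
Each additional base adds 2°C (A/T) or 4°C (G/C), so Tm is non-decreasing in n; n = 18 is the first length to reach 53°C.

n = 18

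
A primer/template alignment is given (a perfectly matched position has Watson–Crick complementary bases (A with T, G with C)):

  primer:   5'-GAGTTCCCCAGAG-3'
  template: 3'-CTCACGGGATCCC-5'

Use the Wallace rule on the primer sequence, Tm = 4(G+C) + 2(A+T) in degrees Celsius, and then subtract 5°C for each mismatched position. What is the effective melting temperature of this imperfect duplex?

Primer base counts: A=3, T=2, G=4, C=4 → A+T=5, G+C=8
Perfect-match Tm = 2(5) + 4(8) = 10 + 32 = 42°C
Mismatches (positions where the bases are not complementary): 3 (at positions 5, 9, 12)
Effective Tm = 42 − 3×5 = 42 − 15 = 27°C

27°C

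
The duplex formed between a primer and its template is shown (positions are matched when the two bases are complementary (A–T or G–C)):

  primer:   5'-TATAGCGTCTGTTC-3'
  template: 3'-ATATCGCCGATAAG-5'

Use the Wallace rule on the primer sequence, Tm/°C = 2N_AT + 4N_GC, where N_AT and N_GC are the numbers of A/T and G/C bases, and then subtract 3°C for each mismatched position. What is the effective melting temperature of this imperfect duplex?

34°C

Primer base counts: A=2, T=6, G=3, C=3 → A+T=8, G+C=6
Perfect-match Tm = 2(8) + 4(6) = 16 + 24 = 40°C
Mismatches (positions where the bases are not complementary): 2 (at positions 8, 11)
Effective Tm = 40 − 2×3 = 40 − 6 = 34°C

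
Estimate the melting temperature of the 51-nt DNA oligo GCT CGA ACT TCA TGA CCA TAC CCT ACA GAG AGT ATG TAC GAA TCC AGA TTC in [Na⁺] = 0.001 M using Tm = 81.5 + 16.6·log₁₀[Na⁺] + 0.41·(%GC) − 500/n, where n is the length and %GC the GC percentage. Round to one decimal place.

40.4°C

Length n = 51. A=16, T=12, C=14, G=9
G+C = 23, so %GC = 23/51 × 100 = 45.098%
Salt term: 16.6 × (-3) = -49.8
GC term: 0.41 × 45.098 = 18.49; length term: −500/51 = −9.804
Tm = 81.5 + (-49.8) + 18.49 − 9.804 = 40.386 → 40.4°C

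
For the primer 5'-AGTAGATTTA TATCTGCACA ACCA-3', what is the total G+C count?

Scanning the sequence gives T=7, A=9, G=3, C=5.
G+C = 3 + 5 = 8

8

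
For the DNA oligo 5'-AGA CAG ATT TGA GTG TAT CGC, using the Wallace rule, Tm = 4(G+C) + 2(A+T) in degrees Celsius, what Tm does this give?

G=6, C=3, T=6, A=6
A+T = 12, G+C = 9
Tm = 2×12 + 4×9 = 60°C

60°C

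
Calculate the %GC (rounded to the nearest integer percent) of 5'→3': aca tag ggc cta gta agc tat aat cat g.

39%

A=10, T=7, G=6, C=5
G+C = 6 + 5 = 11 out of 28 bases
%GC = 11/28 × 100 = 39.29% ≈ 39%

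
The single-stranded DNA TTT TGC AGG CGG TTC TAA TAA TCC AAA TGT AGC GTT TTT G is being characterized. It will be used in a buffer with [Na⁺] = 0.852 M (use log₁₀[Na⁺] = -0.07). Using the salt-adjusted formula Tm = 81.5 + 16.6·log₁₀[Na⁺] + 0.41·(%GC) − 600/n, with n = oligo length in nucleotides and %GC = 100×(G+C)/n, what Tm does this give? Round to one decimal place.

80.7°C

Length n = 40. Scanning the sequence gives C=6, G=9, T=16, A=9.
G+C = 15, so %GC = 15/40 × 100 = 37.5%
Salt term: 16.6 × (-0.07) = -1.162
GC term: 0.41 × 37.5 = 15.375; length term: −600/40 = −15
Tm = 81.5 + (-1.162) + 15.375 − 15 = 80.713 → 80.7°C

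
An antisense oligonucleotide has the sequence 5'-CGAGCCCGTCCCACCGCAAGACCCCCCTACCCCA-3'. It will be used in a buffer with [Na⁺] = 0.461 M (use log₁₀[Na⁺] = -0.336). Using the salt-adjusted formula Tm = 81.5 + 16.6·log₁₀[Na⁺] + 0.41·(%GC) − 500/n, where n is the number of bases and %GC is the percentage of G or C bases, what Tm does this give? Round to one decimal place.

91.4°C

Length n = 34. Scanning the sequence gives G=5, T=2, C=20, A=7.
G+C = 25, so %GC = 25/34 × 100 = 73.529%
Salt term: 16.6 × (-0.336) = -5.578
GC term: 0.41 × 73.529 = 30.147; length term: −500/34 = −14.706
Tm = 81.5 + (-5.578) + 30.147 − 14.706 = 91.363 → 91.4°C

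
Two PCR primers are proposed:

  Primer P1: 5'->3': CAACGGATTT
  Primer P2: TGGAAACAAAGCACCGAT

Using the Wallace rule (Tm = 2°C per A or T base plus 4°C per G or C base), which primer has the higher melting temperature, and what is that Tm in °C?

Primer P2, 52°C

Primer P1: A+T=6, G+C=4 → Tm = 2(6)+4(4) = 28°C
Primer P2: A+T=10, G+C=8 → Tm = 2(10)+4(8) = 52°C
28°C vs 52°C → primer P2 is higher.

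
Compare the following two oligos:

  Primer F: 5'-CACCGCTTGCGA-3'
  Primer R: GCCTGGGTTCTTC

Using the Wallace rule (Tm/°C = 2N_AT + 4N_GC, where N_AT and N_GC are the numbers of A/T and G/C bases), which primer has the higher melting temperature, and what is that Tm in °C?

Primer R, 42°C

Primer F: A+T=4, G+C=8 → Tm = 2(4)+4(8) = 40°C
Primer R: A+T=5, G+C=8 → Tm = 2(5)+4(8) = 42°C
40°C vs 42°C → primer R is higher.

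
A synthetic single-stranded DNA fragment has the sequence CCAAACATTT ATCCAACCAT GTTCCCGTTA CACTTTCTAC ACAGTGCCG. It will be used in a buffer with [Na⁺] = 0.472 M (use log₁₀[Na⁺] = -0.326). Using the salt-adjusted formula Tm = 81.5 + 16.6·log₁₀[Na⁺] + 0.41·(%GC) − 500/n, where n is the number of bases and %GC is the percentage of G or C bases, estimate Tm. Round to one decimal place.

Length n = 49. Counting bases: G=5, T=14, C=17, A=13
G+C = 22, so %GC = 22/49 × 100 = 44.898%
Salt term: 16.6 × (-0.326) = -5.412
GC term: 0.41 × 44.898 = 18.408; length term: −500/49 = −10.204
Tm = 81.5 + (-5.412) + 18.408 − 10.204 = 84.292 → 84.3°C

84.3°C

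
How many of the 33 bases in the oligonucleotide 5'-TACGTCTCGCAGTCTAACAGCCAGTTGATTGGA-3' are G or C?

A=8, T=9, C=8, G=8
G+C = 8 + 8 = 16

16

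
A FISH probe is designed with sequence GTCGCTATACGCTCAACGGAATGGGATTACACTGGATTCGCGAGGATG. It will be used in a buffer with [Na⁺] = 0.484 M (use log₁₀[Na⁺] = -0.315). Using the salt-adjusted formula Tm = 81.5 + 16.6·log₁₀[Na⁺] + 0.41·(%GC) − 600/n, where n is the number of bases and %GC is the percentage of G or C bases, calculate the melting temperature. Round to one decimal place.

85.1°C

Length n = 48. Scanning the sequence gives A=12, G=15, C=10, T=11.
G+C = 25, so %GC = 25/48 × 100 = 52.083%
Salt term: 16.6 × (-0.315) = -5.229
GC term: 0.41 × 52.083 = 21.354; length term: −600/48 = −12.5
Tm = 81.5 + (-5.229) + 21.354 − 12.5 = 85.125 → 85.1°C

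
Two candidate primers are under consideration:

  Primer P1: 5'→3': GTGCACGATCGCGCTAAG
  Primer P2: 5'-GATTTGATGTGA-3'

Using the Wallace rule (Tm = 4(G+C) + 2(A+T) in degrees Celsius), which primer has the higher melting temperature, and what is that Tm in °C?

Primer P1, 58°C

Primer P1: A+T=7, G+C=11 → Tm = 2(7)+4(11) = 58°C
Primer P2: A+T=8, G+C=4 → Tm = 2(8)+4(4) = 32°C
58°C vs 32°C → primer P1 is higher.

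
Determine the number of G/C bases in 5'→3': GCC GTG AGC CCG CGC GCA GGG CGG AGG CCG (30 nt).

26

Counting bases: T=1, A=3, C=11, G=15
G+C = 15 + 11 = 26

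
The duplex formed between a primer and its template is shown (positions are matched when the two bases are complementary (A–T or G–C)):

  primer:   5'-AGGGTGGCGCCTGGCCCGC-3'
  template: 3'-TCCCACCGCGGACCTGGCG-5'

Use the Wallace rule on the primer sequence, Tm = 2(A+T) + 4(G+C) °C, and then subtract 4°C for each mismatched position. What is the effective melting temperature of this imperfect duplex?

66°C

Primer base counts: A=1, T=2, G=9, C=7 → A+T=3, G+C=16
Perfect-match Tm = 2(3) + 4(16) = 6 + 64 = 70°C
Mismatches (positions where the bases are not complementary): 1 (at position 15)
Effective Tm = 70 − 1×4 = 70 − 4 = 66°C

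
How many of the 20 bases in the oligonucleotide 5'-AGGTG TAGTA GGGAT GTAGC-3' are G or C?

10

Counting bases: C=1, G=9, T=5, A=5
G+C = 9 + 1 = 10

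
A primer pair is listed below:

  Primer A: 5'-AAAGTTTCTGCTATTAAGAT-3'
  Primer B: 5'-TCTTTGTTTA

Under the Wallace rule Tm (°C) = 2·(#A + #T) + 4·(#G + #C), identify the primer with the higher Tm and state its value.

Primer A: A+T=15, G+C=5 → Tm = 2(15)+4(5) = 50°C
Primer B: A+T=8, G+C=2 → Tm = 2(8)+4(2) = 24°C
50°C vs 24°C → primer A is higher.

Primer A, 50°C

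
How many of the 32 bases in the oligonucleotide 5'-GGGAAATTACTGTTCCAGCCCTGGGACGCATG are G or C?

Base counts: G=10, T=7, C=8, A=7
G+C = 10 + 8 = 18

18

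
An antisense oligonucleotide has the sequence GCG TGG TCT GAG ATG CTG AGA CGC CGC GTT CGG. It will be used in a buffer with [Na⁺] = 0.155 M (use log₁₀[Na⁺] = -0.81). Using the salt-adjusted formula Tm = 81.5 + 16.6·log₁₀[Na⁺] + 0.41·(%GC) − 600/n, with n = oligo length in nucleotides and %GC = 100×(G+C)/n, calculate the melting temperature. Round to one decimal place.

Length n = 33. A=4, T=7, G=14, C=8
G+C = 22, so %GC = 22/33 × 100 = 66.667%
Salt term: 16.6 × (-0.81) = -13.446
GC term: 0.41 × 66.667 = 27.333; length term: −600/33 = −18.182
Tm = 81.5 + (-13.446) + 27.333 − 18.182 = 77.205 → 77.2°C

77.2°C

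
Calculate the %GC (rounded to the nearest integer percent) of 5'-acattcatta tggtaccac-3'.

37%

Counting bases: T=6, G=2, A=6, C=5
G+C = 2 + 5 = 7 out of 19 bases
%GC = 7/19 × 100 = 36.84% ≈ 37%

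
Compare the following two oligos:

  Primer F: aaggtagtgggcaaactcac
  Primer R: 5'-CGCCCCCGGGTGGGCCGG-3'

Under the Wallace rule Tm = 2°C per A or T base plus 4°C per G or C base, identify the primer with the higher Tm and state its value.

Primer F: A+T=10, G+C=10 → Tm = 2(10)+4(10) = 60°C
Primer R: A+T=1, G+C=17 → Tm = 2(1)+4(17) = 70°C
60°C vs 70°C → primer R is higher.

Primer R, 70°C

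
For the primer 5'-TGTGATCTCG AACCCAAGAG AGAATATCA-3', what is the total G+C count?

Counting bases: A=11, T=6, G=6, C=6
Total G or C: 6 + 6 = 12

12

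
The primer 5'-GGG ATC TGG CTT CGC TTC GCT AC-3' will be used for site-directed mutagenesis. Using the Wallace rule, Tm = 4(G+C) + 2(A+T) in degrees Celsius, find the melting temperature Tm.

Counting bases: A=2, T=7, C=7, G=7
So N_AT = 9 and N_GC = 14.
Tm = 2(9) + 4(14) = 18 + 56 = 74°C

74°C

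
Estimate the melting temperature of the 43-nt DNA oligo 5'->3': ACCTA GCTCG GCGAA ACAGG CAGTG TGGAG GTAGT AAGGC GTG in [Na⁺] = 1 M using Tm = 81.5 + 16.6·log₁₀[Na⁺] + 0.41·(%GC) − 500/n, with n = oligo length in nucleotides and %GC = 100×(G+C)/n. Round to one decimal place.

93.7°C

Length n = 43. A=11, G=17, C=8, T=7
G+C = 25, so %GC = 25/43 × 100 = 58.14%
Salt term: 16.6 × (0) = 0
GC term: 0.41 × 58.14 = 23.837; length term: −500/43 = −11.628
Tm = 81.5 + (0) + 23.837 − 11.628 = 93.709 → 93.7°C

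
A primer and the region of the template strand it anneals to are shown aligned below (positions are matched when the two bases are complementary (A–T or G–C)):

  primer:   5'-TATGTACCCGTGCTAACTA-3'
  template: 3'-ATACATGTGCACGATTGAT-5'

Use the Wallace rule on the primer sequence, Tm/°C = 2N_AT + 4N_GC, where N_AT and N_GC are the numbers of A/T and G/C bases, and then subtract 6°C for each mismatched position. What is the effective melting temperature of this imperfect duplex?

Primer base counts: A=5, T=6, G=3, C=5 → A+T=11, G+C=8
Perfect-match Tm = 2(11) + 4(8) = 22 + 32 = 54°C
Mismatches (positions where the bases are not complementary): 1 (at position 8)
Effective Tm = 54 − 1×6 = 54 − 6 = 48°C

48°C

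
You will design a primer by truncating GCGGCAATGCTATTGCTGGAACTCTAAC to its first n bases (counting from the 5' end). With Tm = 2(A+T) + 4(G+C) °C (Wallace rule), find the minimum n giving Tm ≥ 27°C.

n = 9

First 8 bases: GCGGCAAT → Tm = 26°C (< 27°C)
First 9 bases: GCGGCAATG → Tm = 30°C (≥ 27°C)
Since every base adds ≥2°C, Tm only increases with n, so the threshold is first crossed at n = 9.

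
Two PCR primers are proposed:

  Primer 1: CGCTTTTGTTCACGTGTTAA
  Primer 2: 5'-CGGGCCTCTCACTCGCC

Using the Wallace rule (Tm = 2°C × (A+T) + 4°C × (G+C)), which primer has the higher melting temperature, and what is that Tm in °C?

Primer 1: A+T=12, G+C=8 → Tm = 2(12)+4(8) = 56°C
Primer 2: A+T=4, G+C=13 → Tm = 2(4)+4(13) = 60°C
56°C vs 60°C → primer 2 is higher.

Primer 2, 60°C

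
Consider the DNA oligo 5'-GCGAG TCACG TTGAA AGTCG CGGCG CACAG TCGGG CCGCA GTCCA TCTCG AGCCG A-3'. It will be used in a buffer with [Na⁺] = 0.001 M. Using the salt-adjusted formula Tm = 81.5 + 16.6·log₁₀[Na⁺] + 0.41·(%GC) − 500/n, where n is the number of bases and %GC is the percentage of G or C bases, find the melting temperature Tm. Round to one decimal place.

49.9°C

Length n = 56. Base counts: G=19, C=18, A=11, T=8
G+C = 37, so %GC = 37/56 × 100 = 66.071%
Salt term: 16.6 × (-3) = -49.8
GC term: 0.41 × 66.071 = 27.089; length term: −500/56 = −8.929
Tm = 81.5 + (-49.8) + 27.089 − 8.929 = 49.86 → 49.9°C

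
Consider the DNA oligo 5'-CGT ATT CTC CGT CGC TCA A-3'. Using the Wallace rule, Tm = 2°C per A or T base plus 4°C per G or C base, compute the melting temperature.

Counting bases: T=6, A=3, C=7, G=3
So N_AT = 9 and N_GC = 10.
Tm = 4·10 + 2·9 = 40 + 18 = 58°C

58°C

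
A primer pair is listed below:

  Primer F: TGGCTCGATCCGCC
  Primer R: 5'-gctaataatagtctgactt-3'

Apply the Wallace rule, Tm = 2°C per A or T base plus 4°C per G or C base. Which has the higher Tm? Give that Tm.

Primer R, 50°C

Primer F: A+T=4, G+C=10 → Tm = 2(4)+4(10) = 48°C
Primer R: A+T=13, G+C=6 → Tm = 2(13)+4(6) = 50°C
48°C vs 50°C → primer R is higher.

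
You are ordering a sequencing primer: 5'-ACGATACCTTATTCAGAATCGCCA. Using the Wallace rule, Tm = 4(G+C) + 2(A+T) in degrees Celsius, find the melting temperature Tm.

Base counts: A=8, C=7, G=3, T=6
So N_AT = 14 and N_GC = 10.
Tm = 2×14 + 4×10 = 68°C

68°C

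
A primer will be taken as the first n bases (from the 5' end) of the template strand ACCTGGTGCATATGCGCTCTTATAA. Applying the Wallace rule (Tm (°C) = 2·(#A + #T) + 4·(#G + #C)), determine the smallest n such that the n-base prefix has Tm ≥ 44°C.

First 14 bases: ACCTGGTGCATATG → Tm = 42°C (< 44°C)
First 15 bases: ACCTGGTGCATATGC → Tm = 46°C (≥ 44°C)
Each additional base adds 2°C (A/T) or 4°C (G/C), so Tm is non-decreasing in n; n = 15 is the first length to reach 44°C.

n = 15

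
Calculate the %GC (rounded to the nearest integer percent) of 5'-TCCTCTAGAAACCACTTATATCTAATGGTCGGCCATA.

C=10, A=11, T=11, G=5
G+C = 5 + 10 = 15 out of 37 bases
%GC = 15/37 × 100 = 40.54% ≈ 41%

41%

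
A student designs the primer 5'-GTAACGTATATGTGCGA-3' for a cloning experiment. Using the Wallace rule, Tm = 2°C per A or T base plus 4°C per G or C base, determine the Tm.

Scanning the sequence gives T=5, A=5, C=2, G=5.
So N_AT = 10 and N_GC = 7.
Tm = 2(10) + 4(7) = 20 + 28 = 48°C

48°C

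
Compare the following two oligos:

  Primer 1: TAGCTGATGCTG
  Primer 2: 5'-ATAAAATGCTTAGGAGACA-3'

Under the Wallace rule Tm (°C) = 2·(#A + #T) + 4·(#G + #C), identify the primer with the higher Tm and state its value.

Primer 2, 50°C

Primer 1: A+T=6, G+C=6 → Tm = 2(6)+4(6) = 36°C
Primer 2: A+T=13, G+C=6 → Tm = 2(13)+4(6) = 50°C
36°C vs 50°C → primer 2 is higher.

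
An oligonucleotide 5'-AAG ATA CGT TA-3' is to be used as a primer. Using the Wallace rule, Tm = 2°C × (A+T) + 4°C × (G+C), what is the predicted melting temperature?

28°C

Base counts: G=2, C=1, T=3, A=5
A+T = 8, G+C = 3
Tm = 2×8 + 4×3 = 28°C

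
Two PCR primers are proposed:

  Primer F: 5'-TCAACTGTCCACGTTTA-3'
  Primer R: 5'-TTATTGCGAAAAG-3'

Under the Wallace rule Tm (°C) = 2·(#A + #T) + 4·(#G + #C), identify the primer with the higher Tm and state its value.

Primer F: A+T=10, G+C=7 → Tm = 2(10)+4(7) = 48°C
Primer R: A+T=9, G+C=4 → Tm = 2(9)+4(4) = 34°C
48°C vs 34°C → primer F is higher.

Primer F, 48°C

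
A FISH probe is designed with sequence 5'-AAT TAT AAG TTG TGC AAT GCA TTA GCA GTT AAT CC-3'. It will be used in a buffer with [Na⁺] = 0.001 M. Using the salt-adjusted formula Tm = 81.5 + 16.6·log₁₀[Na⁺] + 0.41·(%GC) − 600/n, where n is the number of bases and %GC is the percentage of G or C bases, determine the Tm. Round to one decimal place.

27.4°C

Length n = 35. Counting bases: A=12, C=5, T=12, G=6
G+C = 11, so %GC = 11/35 × 100 = 31.429%
Salt term: 16.6 × (-3) = -49.8
GC term: 0.41 × 31.429 = 12.886; length term: −600/35 = −17.143
Tm = 81.5 + (-49.8) + 12.886 − 17.143 = 27.443 → 27.4°C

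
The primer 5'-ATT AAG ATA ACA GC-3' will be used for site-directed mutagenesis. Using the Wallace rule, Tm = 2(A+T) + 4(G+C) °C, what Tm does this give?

Scanning the sequence gives A=7, T=3, G=2, C=2.
So N_AT = 10 and N_GC = 4.
Tm = 4·4 + 2·10 = 16 + 20 = 36°C

36°C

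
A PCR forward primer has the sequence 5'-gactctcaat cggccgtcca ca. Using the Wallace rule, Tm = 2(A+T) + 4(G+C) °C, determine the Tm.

Base counts: G=4, T=4, C=9, A=5
AT pairs contribute 9, GC pairs contribute 13.
Tm = 2(9) + 4(13) = 18 + 52 = 70°C

70°C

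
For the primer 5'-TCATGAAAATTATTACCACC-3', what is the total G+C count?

Base counts: A=8, C=5, T=6, G=1
Total G or C: 1 + 5 = 6

6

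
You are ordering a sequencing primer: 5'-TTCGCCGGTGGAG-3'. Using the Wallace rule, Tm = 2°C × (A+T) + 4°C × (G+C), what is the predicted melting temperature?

44°C

C=3, T=3, G=6, A=1
A+T = 4, G+C = 9
Tm = 2(4) + 4(9) = 8 + 36 = 44°C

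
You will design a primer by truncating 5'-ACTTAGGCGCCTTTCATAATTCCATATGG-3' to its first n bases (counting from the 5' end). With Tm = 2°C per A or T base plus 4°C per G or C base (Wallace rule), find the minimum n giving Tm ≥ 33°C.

First 10 bases: ACTTAGGCGC → Tm = 32°C (< 33°C)
First 11 bases: ACTTAGGCGCC → Tm = 36°C (≥ 33°C)
Since every base adds ≥2°C, Tm only increases with n, so the threshold is first crossed at n = 11.

n = 11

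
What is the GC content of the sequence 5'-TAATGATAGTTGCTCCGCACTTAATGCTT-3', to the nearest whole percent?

A=7, T=11, C=6, G=5
G+C = 5 + 6 = 11 out of 29 bases
%GC = 11/29 × 100 = 37.93% ≈ 38%

38%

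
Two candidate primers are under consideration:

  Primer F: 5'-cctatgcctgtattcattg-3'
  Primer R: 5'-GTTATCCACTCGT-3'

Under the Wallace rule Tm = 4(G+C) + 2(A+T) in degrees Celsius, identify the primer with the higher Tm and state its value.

Primer F, 54°C

Primer F: A+T=11, G+C=8 → Tm = 2(11)+4(8) = 54°C
Primer R: A+T=7, G+C=6 → Tm = 2(7)+4(6) = 38°C
54°C vs 38°C → primer F is higher.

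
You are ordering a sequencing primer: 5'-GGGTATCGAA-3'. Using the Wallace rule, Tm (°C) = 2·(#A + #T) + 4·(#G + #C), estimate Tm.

G=4, A=3, T=2, C=1
AT pairs contribute 5, GC pairs contribute 5.
Tm = 2(5) + 4(5) = 10 + 20 = 30°C

30°C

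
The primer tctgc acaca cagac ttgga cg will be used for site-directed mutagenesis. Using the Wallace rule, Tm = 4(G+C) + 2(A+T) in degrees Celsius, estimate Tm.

68°C

Counting bases: A=6, G=5, T=4, C=7
AT pairs contribute 10, GC pairs contribute 12.
Tm = 2(10) + 4(12) = 20 + 48 = 68°C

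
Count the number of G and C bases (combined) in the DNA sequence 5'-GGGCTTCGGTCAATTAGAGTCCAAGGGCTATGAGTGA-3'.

19

A=9, C=6, T=9, G=13
G+C = 13 + 6 = 19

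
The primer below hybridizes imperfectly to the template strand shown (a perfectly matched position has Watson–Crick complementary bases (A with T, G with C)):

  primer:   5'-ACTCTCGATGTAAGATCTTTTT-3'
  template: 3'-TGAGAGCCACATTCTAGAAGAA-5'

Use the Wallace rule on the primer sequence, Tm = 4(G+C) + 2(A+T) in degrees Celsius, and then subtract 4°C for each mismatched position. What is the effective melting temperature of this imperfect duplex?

Primer base counts: A=5, T=10, G=3, C=4 → A+T=15, G+C=7
Perfect-match Tm = 2(15) + 4(7) = 30 + 28 = 58°C
Mismatches (positions where the bases are not complementary): 2 (at positions 8, 20)
Effective Tm = 58 − 2×4 = 58 − 8 = 50°C

50°C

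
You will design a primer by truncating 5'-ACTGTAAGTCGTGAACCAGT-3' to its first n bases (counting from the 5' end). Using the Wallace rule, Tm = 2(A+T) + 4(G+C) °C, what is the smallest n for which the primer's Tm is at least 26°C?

n = 10

First 9 bases: ACTGTAAGT → Tm = 24°C (< 26°C)
First 10 bases: ACTGTAAGTC → Tm = 28°C (≥ 26°C)
Each additional base adds 2°C (A/T) or 4°C (G/C), so Tm is non-decreasing in n; n = 10 is the first length to reach 26°C.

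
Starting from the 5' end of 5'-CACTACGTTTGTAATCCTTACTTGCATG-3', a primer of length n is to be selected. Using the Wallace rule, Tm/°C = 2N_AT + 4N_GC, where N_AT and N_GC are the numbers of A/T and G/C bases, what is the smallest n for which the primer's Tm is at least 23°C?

First 7 bases: CACTACG → Tm = 22°C (< 23°C)
First 8 bases: CACTACGT → Tm = 24°C (≥ 23°C)
Since every base adds ≥2°C, Tm only increases with n, so the threshold is first crossed at n = 8.

n = 8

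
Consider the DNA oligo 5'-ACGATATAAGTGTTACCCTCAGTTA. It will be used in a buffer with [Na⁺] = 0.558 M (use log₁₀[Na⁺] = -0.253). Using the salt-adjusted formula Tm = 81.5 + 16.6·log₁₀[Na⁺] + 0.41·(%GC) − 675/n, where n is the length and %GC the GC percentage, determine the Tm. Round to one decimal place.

Length n = 25. T=8, G=4, A=8, C=5
G+C = 9, so %GC = 9/25 × 100 = 36%
Salt term: 16.6 × (-0.253) = -4.2
GC term: 0.41 × 36 = 14.76; length term: −675/25 = −27
Tm = 81.5 + (-4.2) + 14.76 − 27 = 65.06 → 65.1°C

65.1°C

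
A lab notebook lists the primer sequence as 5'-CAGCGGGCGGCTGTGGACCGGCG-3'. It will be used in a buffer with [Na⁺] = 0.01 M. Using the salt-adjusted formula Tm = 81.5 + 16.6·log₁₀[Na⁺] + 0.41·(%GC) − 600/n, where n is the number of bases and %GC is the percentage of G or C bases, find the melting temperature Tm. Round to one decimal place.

Length n = 23. Base counts: A=2, T=2, C=7, G=12
G+C = 19, so %GC = 19/23 × 100 = 82.609%
Salt term: 16.6 × (-2) = -33.2
GC term: 0.41 × 82.609 = 33.87; length term: −600/23 = −26.087
Tm = 81.5 + (-33.2) + 33.87 − 26.087 = 56.083 → 56.1°C

56.1°C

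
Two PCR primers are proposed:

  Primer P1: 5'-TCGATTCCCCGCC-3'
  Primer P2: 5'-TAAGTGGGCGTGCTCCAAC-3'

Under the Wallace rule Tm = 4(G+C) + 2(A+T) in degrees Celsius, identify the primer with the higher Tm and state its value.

Primer P1: A+T=4, G+C=9 → Tm = 2(4)+4(9) = 44°C
Primer P2: A+T=8, G+C=11 → Tm = 2(8)+4(11) = 60°C
44°C vs 60°C → primer P2 is higher.

Primer P2, 60°C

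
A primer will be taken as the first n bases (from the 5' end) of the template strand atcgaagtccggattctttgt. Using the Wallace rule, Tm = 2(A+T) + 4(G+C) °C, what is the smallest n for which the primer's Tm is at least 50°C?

First 16 bases: ATCGAAGTCCGGATTC → Tm = 48°C (< 50°C)
First 17 bases: ATCGAAGTCCGGATTCT → Tm = 50°C (≥ 50°C)
Each additional base adds 2°C (A/T) or 4°C (G/C), so Tm is non-decreasing in n; n = 17 is the first length to reach 50°C.

n = 17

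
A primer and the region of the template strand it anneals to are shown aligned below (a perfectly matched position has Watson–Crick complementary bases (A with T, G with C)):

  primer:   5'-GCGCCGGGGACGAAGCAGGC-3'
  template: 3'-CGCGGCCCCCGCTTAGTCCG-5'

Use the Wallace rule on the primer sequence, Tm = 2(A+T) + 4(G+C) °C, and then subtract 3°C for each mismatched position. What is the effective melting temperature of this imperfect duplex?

66°C

Primer base counts: A=4, T=0, G=10, C=6 → A+T=4, G+C=16
Perfect-match Tm = 2(4) + 4(16) = 8 + 64 = 72°C
Mismatches (positions where the bases are not complementary): 2 (at positions 10, 15)
Effective Tm = 72 − 2×3 = 72 − 6 = 66°C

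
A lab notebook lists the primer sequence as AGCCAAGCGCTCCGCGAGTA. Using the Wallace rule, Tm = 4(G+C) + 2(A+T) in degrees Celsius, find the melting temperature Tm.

66°C

G=6, T=2, C=7, A=5
AT pairs contribute 7, GC pairs contribute 13.
Tm = 2×7 + 4×13 = 66°C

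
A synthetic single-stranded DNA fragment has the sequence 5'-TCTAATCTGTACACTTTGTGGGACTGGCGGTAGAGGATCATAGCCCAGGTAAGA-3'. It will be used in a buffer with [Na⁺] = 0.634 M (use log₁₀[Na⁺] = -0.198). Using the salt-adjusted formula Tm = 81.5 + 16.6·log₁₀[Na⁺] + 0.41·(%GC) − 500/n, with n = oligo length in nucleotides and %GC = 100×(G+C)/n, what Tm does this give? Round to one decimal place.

Length n = 54. Scanning the sequence gives T=14, C=10, A=14, G=16.
G+C = 26, so %GC = 26/54 × 100 = 48.148%
Salt term: 16.6 × (-0.198) = -3.287
GC term: 0.41 × 48.148 = 19.741; length term: −500/54 = −9.259
Tm = 81.5 + (-3.287) + 19.741 − 9.259 = 88.695 → 88.7°C

88.7°C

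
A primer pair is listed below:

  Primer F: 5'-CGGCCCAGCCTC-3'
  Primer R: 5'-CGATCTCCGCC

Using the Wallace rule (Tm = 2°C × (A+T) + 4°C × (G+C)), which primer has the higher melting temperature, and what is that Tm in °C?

Primer F, 44°C

Primer F: A+T=2, G+C=10 → Tm = 2(2)+4(10) = 44°C
Primer R: A+T=3, G+C=8 → Tm = 2(3)+4(8) = 38°C
44°C vs 38°C → primer F is higher.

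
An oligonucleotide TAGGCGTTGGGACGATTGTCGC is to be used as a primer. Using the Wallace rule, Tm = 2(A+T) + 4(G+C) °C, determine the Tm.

Scanning the sequence gives G=9, C=4, A=3, T=6.
AT pairs contribute 9, GC pairs contribute 13.
Tm = 4·13 + 2·9 = 52 + 18 = 70°C

70°C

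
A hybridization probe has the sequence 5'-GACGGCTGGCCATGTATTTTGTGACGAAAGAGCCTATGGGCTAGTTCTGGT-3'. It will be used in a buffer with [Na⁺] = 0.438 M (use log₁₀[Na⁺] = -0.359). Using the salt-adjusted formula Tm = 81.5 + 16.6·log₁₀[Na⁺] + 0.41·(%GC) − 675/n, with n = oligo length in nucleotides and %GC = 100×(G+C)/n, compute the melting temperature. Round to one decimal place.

83.2°C

Length n = 51. Counting bases: A=10, G=17, T=15, C=9
G+C = 26, so %GC = 26/51 × 100 = 50.98%
Salt term: 16.6 × (-0.359) = -5.959
GC term: 0.41 × 50.98 = 20.902; length term: −675/51 = −13.235
Tm = 81.5 + (-5.959) + 20.902 − 13.235 = 83.208 → 83.2°C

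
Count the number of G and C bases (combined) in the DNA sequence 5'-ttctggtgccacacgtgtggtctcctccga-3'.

G=8, C=10, T=9, A=3
Total G or C: 8 + 10 = 18

18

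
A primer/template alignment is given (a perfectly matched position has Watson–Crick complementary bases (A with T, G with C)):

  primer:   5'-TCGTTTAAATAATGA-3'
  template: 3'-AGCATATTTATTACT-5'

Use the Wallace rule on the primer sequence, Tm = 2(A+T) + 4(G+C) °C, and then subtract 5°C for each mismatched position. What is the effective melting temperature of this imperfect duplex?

Primer base counts: A=6, T=6, G=2, C=1 → A+T=12, G+C=3
Perfect-match Tm = 2(12) + 4(3) = 24 + 12 = 36°C
Mismatches (positions where the bases are not complementary): 1 (at position 5)
Effective Tm = 36 − 1×5 = 36 − 5 = 31°C

31°C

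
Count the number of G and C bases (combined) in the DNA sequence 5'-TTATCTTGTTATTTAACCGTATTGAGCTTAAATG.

Scanning the sequence gives G=5, T=16, C=4, A=9.
Total G or C: 5 + 4 = 9

9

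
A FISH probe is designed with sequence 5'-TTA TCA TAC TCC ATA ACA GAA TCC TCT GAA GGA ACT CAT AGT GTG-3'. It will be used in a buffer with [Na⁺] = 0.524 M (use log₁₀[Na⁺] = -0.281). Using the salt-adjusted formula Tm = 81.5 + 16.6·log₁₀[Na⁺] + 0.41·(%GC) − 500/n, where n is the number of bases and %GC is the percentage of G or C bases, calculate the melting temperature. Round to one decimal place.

81.2°C

Length n = 45. C=10, T=13, A=15, G=7
G+C = 17, so %GC = 17/45 × 100 = 37.778%
Salt term: 16.6 × (-0.281) = -4.665
GC term: 0.41 × 37.778 = 15.489; length term: −500/45 = −11.111
Tm = 81.5 + (-4.665) + 15.489 − 11.111 = 81.213 → 81.2°C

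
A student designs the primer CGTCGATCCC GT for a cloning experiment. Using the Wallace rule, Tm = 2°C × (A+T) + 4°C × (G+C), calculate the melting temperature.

T=3, G=3, C=5, A=1
So N_AT = 4 and N_GC = 8.
Tm = 2(4) + 4(8) = 8 + 32 = 40°C

40°C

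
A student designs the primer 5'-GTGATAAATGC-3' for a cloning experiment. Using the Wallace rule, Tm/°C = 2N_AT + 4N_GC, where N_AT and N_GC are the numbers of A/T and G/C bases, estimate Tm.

Base counts: T=3, C=1, G=3, A=4
So N_AT = 7 and N_GC = 4.
Tm = 2(7) + 4(4) = 14 + 16 = 30°C

30°C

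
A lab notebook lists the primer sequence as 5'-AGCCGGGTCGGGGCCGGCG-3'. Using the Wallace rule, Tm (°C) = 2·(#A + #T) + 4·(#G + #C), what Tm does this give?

72°C

Scanning the sequence gives C=6, A=1, T=1, G=11.
A+T = 2, G+C = 17
Tm = 2×2 + 4×17 = 72°C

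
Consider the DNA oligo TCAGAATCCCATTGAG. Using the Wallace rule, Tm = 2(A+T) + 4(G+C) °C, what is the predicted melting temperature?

46°C

Scanning the sequence gives G=3, A=5, T=4, C=4.
So N_AT = 9 and N_GC = 7.
Tm = 2(9) + 4(7) = 18 + 28 = 46°C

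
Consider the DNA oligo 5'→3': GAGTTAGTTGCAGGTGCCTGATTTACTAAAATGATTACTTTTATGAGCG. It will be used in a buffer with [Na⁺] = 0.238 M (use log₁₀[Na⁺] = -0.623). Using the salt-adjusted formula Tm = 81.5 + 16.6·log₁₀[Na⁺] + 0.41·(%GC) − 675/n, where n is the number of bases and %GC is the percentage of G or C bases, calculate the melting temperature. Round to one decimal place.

Length n = 49. Counting bases: G=12, C=6, T=18, A=13
G+C = 18, so %GC = 18/49 × 100 = 36.735%
Salt term: 16.6 × (-0.623) = -10.342
GC term: 0.41 × 36.735 = 15.061; length term: −675/49 = −13.776
Tm = 81.5 + (-10.342) + 15.061 − 13.776 = 72.443 → 72.4°C

72.4°C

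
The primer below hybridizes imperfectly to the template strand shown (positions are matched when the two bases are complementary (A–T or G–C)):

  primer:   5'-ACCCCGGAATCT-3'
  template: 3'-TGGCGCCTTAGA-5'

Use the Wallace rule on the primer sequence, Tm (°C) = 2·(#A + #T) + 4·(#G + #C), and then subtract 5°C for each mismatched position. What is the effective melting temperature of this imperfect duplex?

33°C

Primer base counts: A=3, T=2, G=2, C=5 → A+T=5, G+C=7
Perfect-match Tm = 2(5) + 4(7) = 10 + 28 = 38°C
Mismatches (positions where the bases are not complementary): 1 (at position 4)
Effective Tm = 38 − 1×5 = 38 − 5 = 33°C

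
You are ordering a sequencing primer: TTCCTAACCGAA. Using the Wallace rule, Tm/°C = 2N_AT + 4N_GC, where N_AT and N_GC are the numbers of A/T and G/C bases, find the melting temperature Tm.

Scanning the sequence gives G=1, T=3, A=4, C=4.
So N_AT = 7 and N_GC = 5.
Tm = 2×7 + 4×5 = 34°C

34°C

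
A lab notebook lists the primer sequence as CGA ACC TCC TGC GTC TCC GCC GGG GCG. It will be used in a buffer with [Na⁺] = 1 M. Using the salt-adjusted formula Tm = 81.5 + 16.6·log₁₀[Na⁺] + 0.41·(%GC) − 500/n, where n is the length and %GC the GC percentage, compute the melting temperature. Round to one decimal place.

Length n = 27. Scanning the sequence gives G=9, C=12, A=2, T=4.
G+C = 21, so %GC = 21/27 × 100 = 77.778%
Salt term: 16.6 × (0) = 0
GC term: 0.41 × 77.778 = 31.889; length term: −500/27 = −18.519
Tm = 81.5 + (0) + 31.889 − 18.519 = 94.87 → 94.9°C

94.9°C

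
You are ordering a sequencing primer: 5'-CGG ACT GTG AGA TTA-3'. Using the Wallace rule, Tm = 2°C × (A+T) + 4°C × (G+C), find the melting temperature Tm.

44°C

C=2, T=4, G=5, A=4
A+T = 8, G+C = 7
Tm = 2(8) + 4(7) = 16 + 28 = 44°C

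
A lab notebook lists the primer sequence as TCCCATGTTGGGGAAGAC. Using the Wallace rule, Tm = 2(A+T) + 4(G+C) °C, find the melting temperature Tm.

Scanning the sequence gives A=4, C=4, T=4, G=6.
A+T = 8, G+C = 10
Tm = 2×8 + 4×10 = 56°C

56°C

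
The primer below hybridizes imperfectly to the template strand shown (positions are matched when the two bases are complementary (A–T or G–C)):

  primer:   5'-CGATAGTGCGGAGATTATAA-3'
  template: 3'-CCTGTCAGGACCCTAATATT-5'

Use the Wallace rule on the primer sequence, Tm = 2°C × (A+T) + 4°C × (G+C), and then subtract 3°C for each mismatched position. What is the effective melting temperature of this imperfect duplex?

Primer base counts: A=7, T=5, G=6, C=2 → A+T=12, G+C=8
Perfect-match Tm = 2(12) + 4(8) = 24 + 32 = 56°C
Mismatches (positions where the bases are not complementary): 5 (at positions 1, 4, 8, 10, 12)
Effective Tm = 56 − 5×3 = 56 − 15 = 41°C

41°C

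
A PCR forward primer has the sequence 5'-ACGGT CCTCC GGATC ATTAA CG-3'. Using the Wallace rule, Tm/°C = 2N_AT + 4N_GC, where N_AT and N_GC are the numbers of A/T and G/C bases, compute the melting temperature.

68°C

G=5, A=5, T=5, C=7
So N_AT = 10 and N_GC = 12.
Tm = 4·12 + 2·10 = 48 + 20 = 68°C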